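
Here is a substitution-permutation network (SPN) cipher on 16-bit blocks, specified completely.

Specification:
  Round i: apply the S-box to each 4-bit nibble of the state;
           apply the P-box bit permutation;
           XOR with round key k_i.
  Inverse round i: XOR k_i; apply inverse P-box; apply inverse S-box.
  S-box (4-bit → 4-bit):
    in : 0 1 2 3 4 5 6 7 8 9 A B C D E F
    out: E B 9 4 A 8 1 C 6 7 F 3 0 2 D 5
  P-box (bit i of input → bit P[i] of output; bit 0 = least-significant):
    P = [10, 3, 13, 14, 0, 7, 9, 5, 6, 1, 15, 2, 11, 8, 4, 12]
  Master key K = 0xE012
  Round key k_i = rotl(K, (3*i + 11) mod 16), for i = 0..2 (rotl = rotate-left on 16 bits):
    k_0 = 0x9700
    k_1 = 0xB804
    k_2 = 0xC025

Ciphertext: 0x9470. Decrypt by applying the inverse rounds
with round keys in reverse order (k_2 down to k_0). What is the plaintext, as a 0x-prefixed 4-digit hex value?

s_0 = ciphertext = 0x9470
s_1 = InvRound(s_0, k_2) = 0x7262
s_2 = InvRound(s_1, k_1) = 0x6A75
s_3 = InvRound(s_2, k_0) = 0xAE2E

0xAE2E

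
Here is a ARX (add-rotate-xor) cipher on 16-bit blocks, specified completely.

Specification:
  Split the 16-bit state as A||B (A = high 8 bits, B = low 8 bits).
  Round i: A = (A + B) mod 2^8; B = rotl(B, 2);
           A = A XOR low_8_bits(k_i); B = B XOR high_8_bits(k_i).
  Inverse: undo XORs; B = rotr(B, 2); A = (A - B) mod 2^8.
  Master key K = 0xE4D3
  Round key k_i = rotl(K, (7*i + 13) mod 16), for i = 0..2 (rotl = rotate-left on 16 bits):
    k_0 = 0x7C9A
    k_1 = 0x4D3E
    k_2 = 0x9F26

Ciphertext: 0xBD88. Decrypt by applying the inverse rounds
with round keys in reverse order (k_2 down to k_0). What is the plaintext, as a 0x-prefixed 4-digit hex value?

0xC597

s_0 = ciphertext = 0xBD88
s_1 = InvRound(s_0, k_2) = 0xD6C5
s_2 = InvRound(s_1, k_1) = 0xC622
s_3 = InvRound(s_2, k_0) = 0xC597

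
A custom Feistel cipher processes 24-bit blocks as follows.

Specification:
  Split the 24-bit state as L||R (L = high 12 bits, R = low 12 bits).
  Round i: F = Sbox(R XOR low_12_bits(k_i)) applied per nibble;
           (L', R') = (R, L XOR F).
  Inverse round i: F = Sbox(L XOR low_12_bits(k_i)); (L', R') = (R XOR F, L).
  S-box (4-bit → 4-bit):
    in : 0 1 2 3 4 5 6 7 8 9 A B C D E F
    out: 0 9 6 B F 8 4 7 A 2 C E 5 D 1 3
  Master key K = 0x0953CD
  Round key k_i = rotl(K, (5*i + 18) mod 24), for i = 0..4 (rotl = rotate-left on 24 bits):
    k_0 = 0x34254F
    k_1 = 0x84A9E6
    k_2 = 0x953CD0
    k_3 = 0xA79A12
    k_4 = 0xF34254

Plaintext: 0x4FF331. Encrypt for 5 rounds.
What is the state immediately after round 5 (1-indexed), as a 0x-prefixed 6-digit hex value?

0x6FD282

s_0 = plaintext = 0x4FF331
s_1 = Round(s_0, k_0) = 0x33108E
s_2 = Round(s_1, k_1) = 0x08E17B
s_3 = Round(s_2, k_2) = 0x17BD40
s_4 = Round(s_3, k_3) = 0xD406FD
s_5 = Round(s_4, k_4) = 0x6FD282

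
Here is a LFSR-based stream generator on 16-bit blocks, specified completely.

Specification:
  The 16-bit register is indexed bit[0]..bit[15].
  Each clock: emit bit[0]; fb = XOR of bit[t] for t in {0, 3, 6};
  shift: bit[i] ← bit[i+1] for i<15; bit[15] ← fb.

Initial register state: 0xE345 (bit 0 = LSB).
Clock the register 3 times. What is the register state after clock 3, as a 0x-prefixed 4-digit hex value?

0x1C68

reg_0 = 0xE345
clock 1: out=1, reg = 0x71A2
clock 2: out=0, reg = 0x38D1
clock 3: out=1, reg = 0x1C68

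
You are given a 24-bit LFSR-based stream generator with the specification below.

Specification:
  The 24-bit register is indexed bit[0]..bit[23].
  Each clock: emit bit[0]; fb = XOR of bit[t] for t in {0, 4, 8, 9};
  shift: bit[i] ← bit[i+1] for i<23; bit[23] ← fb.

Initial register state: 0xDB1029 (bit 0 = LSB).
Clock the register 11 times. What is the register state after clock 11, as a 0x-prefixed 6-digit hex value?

reg_0 = 0xDB1029
clock 1: out=1, reg = 0xED8814
clock 2: out=0, reg = 0xF6C40A
clock 3: out=0, reg = 0x7B6205
clock 4: out=1, reg = 0x3DB102
clock 5: out=0, reg = 0x9ED881
clock 6: out=1, reg = 0xCF6C40
clock 7: out=0, reg = 0x67B620
clock 8: out=0, reg = 0xB3DB10
clock 9: out=0, reg = 0xD9ED88
clock 10: out=0, reg = 0xECF6C4
clock 11: out=0, reg = 0xF67B62

0xF67B62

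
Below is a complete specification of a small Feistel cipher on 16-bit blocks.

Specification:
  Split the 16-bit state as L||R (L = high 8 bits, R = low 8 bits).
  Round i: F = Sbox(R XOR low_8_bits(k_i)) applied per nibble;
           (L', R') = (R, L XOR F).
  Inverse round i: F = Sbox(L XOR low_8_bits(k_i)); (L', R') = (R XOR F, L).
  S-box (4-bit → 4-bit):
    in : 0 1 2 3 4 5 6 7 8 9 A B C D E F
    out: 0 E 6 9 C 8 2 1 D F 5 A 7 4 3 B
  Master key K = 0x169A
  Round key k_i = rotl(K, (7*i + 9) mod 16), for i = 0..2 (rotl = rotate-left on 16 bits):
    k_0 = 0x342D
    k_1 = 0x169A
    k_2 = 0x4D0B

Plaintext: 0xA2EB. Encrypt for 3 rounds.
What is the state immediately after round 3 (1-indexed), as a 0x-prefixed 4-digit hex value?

0x2EB8

s_0 = plaintext = 0xA2EB
s_1 = Round(s_0, k_0) = 0xEBD0
s_2 = Round(s_1, k_1) = 0xD02E
s_3 = Round(s_2, k_2) = 0x2EB8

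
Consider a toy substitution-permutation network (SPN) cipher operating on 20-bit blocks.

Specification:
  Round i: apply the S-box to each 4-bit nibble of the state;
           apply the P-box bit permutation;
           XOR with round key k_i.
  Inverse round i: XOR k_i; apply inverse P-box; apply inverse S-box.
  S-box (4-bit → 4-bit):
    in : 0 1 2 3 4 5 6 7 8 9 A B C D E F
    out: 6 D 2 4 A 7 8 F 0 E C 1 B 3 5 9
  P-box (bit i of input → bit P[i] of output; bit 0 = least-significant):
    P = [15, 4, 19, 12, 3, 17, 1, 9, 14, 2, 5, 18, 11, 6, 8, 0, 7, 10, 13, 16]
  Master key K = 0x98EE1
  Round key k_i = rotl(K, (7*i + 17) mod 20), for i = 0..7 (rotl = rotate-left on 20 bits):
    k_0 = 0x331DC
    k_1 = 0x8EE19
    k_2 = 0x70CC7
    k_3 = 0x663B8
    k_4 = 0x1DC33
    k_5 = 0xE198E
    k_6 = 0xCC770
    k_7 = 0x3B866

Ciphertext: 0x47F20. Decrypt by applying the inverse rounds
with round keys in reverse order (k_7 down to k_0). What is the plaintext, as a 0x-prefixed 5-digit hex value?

s_0 = ciphertext = 0x47F20
s_1 = InvRound(s_0, k_7) = 0x40C9B
s_2 = InvRound(s_1, k_6) = 0xB7E1E
s_3 = InvRound(s_2, k_5) = 0x73F62
s_4 = InvRound(s_3, k_4) = 0x39F4D
s_5 = InvRound(s_4, k_3) = 0x7C78C
s_6 = InvRound(s_5, k_2) = 0x87B1B
s_7 = InvRound(s_6, k_1) = 0x2383F
s_8 = InvRound(s_7, k_0) = 0xF7338

0xF7338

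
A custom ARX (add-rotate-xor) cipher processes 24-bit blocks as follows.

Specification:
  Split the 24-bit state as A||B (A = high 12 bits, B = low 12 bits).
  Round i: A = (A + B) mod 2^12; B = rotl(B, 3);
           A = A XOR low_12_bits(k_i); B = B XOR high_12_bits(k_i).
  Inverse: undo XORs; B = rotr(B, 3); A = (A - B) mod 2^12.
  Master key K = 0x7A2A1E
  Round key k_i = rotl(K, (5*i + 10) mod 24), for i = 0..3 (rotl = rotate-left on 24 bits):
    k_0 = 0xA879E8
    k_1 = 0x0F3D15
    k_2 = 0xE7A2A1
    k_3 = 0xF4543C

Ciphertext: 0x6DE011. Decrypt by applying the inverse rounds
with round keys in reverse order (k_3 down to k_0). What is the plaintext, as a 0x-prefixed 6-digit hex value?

s_0 = ciphertext = 0x6DE011
s_1 = InvRound(s_0, k_3) = 0x8F89EA
s_2 = InvRound(s_1, k_2) = 0x9670F2
s_3 = InvRound(s_2, k_1) = 0x272200
s_4 = InvRound(s_3, k_0) = 0xC8AF10

0xC8AF10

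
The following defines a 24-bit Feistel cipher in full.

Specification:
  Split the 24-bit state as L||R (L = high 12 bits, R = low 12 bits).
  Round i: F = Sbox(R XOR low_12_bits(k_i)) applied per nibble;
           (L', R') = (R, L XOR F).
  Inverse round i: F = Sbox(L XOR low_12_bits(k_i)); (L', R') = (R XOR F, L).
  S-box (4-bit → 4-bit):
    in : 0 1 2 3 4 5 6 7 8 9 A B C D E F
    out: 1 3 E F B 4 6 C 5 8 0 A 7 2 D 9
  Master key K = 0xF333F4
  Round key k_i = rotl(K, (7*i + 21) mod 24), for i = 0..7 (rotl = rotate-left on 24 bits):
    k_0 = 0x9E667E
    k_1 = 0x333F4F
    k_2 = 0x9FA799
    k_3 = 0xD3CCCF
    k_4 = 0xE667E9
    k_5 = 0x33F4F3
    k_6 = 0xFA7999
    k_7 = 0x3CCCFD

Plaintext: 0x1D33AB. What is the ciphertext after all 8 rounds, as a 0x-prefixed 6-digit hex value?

0x5B85E8

s_0 = plaintext = 0x1D33AB
s_1 = Round(s_0, k_0) = 0x3AB5F7
s_2 = Round(s_1, k_1) = 0x5F730E
s_3 = Round(s_2, k_2) = 0x30EE7B
s_4 = Round(s_3, k_3) = 0xE7BDA5
s_5 = Round(s_4, k_4) = 0xDA5ECC
s_6 = Round(s_5, k_5) = 0xECCD5C
s_7 = Round(s_6, k_6) = 0xD5C5B8
s_8 = Round(s_7, k_7) = 0x5B85E8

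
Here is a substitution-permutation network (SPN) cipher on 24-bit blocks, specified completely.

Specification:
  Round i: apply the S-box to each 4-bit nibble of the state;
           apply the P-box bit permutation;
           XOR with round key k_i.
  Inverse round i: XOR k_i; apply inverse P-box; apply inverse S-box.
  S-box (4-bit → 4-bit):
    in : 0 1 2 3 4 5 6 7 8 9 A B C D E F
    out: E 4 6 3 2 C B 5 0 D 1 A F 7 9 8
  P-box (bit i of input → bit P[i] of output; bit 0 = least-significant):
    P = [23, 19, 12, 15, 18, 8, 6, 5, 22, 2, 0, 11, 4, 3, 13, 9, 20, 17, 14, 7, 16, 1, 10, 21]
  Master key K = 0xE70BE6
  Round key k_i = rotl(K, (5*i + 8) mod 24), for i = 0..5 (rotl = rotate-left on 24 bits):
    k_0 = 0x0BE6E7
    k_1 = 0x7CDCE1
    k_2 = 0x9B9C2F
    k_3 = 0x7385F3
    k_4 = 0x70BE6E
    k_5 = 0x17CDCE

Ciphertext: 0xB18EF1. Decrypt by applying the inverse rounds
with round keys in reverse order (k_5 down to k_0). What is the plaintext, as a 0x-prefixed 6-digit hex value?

0x95B9F9

s_0 = ciphertext = 0xB18EF1
s_1 = InvRound(s_0, k_5) = 0xB2626A
s_2 = InvRound(s_1, k_4) = 0x128689
s_3 = InvRound(s_2, k_3) = 0x686A08
s_4 = InvRound(s_3, k_2) = 0xCD5DF9
s_5 = InvRound(s_4, k_1) = 0xEA384E
s_6 = InvRound(s_5, k_0) = 0x95B9F9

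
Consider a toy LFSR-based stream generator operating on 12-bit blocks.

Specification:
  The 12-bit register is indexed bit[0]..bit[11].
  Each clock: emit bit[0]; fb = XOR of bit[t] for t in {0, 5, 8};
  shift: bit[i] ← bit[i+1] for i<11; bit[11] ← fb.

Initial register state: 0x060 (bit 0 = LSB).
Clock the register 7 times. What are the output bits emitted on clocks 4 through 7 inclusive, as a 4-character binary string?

0011

reg_0 = 0x060
clock 1: out=0, reg = 0x830
clock 2: out=0, reg = 0xC18
clock 3: out=0, reg = 0x60C
clock 4: out=0, reg = 0x306
clock 5: out=0, reg = 0x983
clock 6: out=1, reg = 0x4C1
clock 7: out=1, reg = 0xA60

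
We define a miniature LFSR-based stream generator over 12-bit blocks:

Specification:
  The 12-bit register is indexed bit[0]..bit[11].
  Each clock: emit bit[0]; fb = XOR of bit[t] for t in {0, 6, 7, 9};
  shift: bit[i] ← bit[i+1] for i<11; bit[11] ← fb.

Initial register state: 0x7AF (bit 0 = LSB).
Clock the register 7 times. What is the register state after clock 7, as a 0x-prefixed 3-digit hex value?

0xEAF

reg_0 = 0x7AF
clock 1: out=1, reg = 0xBD7
clock 2: out=1, reg = 0x5EB
clock 3: out=1, reg = 0xAF5
clock 4: out=1, reg = 0x57A
clock 5: out=0, reg = 0xABD
clock 6: out=1, reg = 0xD5E
clock 7: out=0, reg = 0xEAF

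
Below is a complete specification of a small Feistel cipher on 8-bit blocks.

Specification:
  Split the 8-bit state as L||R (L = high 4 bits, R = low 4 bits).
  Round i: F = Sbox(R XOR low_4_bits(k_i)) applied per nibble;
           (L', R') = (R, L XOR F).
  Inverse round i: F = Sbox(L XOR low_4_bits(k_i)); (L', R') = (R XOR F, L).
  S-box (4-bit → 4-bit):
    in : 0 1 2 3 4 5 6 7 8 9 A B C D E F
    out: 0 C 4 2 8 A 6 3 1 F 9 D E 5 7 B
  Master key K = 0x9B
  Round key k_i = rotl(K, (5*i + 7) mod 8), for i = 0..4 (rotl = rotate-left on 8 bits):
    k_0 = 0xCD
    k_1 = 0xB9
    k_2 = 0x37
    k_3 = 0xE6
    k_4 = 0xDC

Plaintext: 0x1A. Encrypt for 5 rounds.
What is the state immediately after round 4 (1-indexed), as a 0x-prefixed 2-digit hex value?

0x2F

s_0 = plaintext = 0x1A
s_1 = Round(s_0, k_0) = 0xA2
s_2 = Round(s_1, k_1) = 0x27
s_3 = Round(s_2, k_2) = 0x72
s_4 = Round(s_3, k_3) = 0x2F
s_5 = Round(s_4, k_4) = 0xF0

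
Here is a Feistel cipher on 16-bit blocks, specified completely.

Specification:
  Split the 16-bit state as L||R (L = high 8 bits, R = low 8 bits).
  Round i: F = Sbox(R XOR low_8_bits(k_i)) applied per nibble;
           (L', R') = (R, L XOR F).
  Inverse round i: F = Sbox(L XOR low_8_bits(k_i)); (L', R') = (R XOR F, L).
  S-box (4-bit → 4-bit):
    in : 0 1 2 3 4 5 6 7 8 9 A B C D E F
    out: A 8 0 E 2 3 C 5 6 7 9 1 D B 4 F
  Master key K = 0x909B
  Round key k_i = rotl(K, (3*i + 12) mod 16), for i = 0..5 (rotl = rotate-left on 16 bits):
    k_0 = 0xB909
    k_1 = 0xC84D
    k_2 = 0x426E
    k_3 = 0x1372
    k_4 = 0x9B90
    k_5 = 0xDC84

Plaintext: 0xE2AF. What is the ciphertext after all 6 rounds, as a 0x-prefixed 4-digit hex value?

s_0 = plaintext = 0xE2AF
s_1 = Round(s_0, k_0) = 0xAF7E
s_2 = Round(s_1, k_1) = 0x7E41
s_3 = Round(s_2, k_2) = 0x4171
s_4 = Round(s_3, k_3) = 0x71EF
s_5 = Round(s_4, k_4) = 0xEF2E
s_6 = Round(s_5, k_5) = 0x2E76

0x2E76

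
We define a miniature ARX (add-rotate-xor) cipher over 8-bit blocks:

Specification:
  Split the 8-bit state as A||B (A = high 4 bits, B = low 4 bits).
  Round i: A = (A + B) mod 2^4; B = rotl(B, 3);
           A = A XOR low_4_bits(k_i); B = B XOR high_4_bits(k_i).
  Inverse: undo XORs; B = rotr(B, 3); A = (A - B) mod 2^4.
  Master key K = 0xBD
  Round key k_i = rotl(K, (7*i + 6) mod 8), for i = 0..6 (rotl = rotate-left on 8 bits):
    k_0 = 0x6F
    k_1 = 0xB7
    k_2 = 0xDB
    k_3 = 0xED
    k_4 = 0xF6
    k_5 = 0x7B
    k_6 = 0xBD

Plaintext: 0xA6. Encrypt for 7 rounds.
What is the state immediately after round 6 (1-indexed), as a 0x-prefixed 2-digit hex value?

s_0 = plaintext = 0xA6
s_1 = Round(s_0, k_0) = 0xF5
s_2 = Round(s_1, k_1) = 0x31
s_3 = Round(s_2, k_2) = 0xF5
s_4 = Round(s_3, k_3) = 0x94
s_5 = Round(s_4, k_4) = 0xBD
s_6 = Round(s_5, k_5) = 0x39
s_7 = Round(s_6, k_6) = 0x17

0x39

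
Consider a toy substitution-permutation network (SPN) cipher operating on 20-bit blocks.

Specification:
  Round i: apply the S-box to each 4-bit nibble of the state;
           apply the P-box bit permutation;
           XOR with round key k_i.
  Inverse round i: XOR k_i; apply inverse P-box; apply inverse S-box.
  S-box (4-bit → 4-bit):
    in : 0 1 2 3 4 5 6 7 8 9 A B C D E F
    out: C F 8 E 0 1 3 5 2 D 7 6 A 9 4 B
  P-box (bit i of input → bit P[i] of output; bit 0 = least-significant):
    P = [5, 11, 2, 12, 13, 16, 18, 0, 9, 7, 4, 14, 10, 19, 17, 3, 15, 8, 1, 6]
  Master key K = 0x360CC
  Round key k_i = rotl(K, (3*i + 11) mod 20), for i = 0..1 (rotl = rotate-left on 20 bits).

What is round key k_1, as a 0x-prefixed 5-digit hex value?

0x30D83

K = 0x360CC
k_0 = rotl(K, (3*0+11) mod 20) = rotl(K, 11) = 0x661B0
k_1 = rotl(K, (3*1+11) mod 20) = rotl(K, 14) = 0x30D83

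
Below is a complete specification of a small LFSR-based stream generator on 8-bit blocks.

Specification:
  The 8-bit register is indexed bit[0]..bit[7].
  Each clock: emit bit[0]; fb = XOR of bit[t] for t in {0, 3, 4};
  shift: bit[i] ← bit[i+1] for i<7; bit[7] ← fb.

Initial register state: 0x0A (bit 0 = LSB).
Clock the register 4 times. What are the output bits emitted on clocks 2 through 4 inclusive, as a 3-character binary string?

reg_0 = 0x0A
clock 1: out=0, reg = 0x85
clock 2: out=1, reg = 0xC2
clock 3: out=0, reg = 0x61
clock 4: out=1, reg = 0xB0

101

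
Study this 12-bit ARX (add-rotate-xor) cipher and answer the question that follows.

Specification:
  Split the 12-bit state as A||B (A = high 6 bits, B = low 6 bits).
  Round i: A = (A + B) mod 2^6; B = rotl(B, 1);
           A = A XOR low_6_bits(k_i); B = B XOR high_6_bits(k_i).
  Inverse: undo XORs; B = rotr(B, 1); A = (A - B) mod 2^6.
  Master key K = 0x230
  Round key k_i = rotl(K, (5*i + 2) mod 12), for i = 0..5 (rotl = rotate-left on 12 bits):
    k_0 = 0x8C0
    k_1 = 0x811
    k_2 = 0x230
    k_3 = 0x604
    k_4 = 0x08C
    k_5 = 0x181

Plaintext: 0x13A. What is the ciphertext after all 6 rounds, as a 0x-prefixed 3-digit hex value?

s_0 = plaintext = 0x13A
s_1 = Round(s_0, k_0) = 0xF96
s_2 = Round(s_1, k_1) = 0x14C
s_3 = Round(s_2, k_2) = 0x850
s_4 = Round(s_3, k_3) = 0xD78
s_5 = Round(s_4, k_4) = 0x873
s_6 = Round(s_5, k_5) = 0x561

0x561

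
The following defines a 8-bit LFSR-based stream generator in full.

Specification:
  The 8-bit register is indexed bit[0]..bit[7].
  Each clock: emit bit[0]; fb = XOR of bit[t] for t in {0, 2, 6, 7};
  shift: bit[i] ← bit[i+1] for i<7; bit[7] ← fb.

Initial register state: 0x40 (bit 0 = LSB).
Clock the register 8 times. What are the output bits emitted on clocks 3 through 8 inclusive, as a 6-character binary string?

reg_0 = 0x40
clock 1: out=0, reg = 0xA0
clock 2: out=0, reg = 0xD0
clock 3: out=0, reg = 0x68
clock 4: out=0, reg = 0xB4
clock 5: out=0, reg = 0x5A
clock 6: out=0, reg = 0xAD
clock 7: out=1, reg = 0xD6
clock 8: out=0, reg = 0xEB

000010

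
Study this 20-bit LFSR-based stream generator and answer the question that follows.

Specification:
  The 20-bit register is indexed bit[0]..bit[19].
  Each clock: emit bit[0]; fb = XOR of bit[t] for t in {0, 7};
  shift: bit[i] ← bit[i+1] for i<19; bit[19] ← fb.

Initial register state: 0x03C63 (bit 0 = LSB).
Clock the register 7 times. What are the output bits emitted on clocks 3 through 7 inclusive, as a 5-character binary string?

00011

reg_0 = 0x03C63
clock 1: out=1, reg = 0x81E31
clock 2: out=1, reg = 0xC0F18
clock 3: out=0, reg = 0x6078C
clock 4: out=0, reg = 0xB03C6
clock 5: out=0, reg = 0xD81E3
clock 6: out=1, reg = 0x6C0F1
clock 7: out=1, reg = 0x36078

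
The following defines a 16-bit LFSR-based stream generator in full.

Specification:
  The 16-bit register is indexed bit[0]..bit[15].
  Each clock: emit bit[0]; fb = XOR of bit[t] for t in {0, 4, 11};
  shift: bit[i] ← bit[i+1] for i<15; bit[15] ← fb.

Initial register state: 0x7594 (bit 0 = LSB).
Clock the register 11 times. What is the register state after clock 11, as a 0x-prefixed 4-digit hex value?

reg_0 = 0x7594
clock 1: out=0, reg = 0xBACA
clock 2: out=0, reg = 0xDD65
clock 3: out=1, reg = 0x6EB2
clock 4: out=0, reg = 0x3759
clock 5: out=1, reg = 0x1BAC
clock 6: out=0, reg = 0x8DD6
clock 7: out=0, reg = 0x46EB
clock 8: out=1, reg = 0xA375
clock 9: out=1, reg = 0x51BA
clock 10: out=0, reg = 0xA8DD
clock 11: out=1, reg = 0xD46E

0xD46E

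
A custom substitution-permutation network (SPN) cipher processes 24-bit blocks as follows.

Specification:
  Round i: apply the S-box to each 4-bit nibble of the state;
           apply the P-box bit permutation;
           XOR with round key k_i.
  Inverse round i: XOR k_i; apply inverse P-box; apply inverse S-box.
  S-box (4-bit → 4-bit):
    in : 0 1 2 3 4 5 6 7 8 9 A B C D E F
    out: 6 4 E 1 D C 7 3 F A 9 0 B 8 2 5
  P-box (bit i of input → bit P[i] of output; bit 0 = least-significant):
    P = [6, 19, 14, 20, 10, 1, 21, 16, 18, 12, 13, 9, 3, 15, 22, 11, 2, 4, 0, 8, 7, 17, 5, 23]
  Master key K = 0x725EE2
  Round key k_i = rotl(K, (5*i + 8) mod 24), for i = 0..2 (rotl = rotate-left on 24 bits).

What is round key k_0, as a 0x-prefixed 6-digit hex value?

0x5EE272

K = 0x725EE2
k_0 = rotl(K, (5*0+8) mod 24) = rotl(K, 8) = 0x5EE272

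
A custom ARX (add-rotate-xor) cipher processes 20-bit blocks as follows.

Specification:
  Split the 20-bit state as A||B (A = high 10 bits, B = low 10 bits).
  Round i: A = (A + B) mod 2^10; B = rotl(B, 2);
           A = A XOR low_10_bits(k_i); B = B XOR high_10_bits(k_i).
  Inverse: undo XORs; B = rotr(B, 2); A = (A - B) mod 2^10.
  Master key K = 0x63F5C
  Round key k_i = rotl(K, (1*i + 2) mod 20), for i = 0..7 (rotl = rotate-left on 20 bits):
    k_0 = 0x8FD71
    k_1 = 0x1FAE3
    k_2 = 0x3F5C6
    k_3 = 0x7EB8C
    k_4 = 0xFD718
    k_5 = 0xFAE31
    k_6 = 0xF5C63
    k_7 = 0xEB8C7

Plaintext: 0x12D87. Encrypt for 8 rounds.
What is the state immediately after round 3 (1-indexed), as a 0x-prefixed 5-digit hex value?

0xB6B25

s_0 = plaintext = 0x12D87
s_1 = Round(s_0, k_0) = 0x28C22
s_2 = Round(s_1, k_1) = 0x898F6
s_3 = Round(s_2, k_2) = 0xB6B25
s_4 = Round(s_3, k_3) = 0x9CD6D
s_5 = Round(s_4, k_4) = 0x3E240
s_6 = Round(s_5, k_5) = 0x426E9
s_7 = Round(s_6, k_6) = 0xE4471
s_8 = Round(s_7, k_7) = 0x3166A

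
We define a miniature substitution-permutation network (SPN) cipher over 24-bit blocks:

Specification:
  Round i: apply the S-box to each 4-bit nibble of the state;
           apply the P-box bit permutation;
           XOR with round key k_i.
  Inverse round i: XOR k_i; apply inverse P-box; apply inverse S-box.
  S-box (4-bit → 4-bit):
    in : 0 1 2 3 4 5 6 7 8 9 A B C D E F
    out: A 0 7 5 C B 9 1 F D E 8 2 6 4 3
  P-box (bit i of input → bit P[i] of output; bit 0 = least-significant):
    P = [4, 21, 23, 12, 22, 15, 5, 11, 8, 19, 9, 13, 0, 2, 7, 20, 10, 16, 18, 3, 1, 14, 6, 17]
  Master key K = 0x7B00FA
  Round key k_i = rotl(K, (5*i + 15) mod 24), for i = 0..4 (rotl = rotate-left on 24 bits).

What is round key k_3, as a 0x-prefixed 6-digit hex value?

0xC03E9E

K = 0x7B00FA
k_0 = rotl(K, (5*0+15) mod 24) = rotl(K, 15) = 0x7D3D80
k_1 = rotl(K, (5*1+15) mod 24) = rotl(K, 20) = 0xA7B00F
k_2 = rotl(K, (5*2+15) mod 24) = rotl(K, 1) = 0xF601F4
k_3 = rotl(K, (5*3+15) mod 24) = rotl(K, 6) = 0xC03E9E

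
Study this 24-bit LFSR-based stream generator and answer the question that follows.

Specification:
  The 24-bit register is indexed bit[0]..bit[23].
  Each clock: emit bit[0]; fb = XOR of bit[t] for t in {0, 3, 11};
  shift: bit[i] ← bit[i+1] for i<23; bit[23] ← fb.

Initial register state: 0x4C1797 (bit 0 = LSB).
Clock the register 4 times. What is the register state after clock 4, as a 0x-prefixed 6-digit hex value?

0x74C179

reg_0 = 0x4C1797
clock 1: out=1, reg = 0xA60BCB
clock 2: out=1, reg = 0xD305E5
clock 3: out=1, reg = 0xE982F2
clock 4: out=0, reg = 0x74C179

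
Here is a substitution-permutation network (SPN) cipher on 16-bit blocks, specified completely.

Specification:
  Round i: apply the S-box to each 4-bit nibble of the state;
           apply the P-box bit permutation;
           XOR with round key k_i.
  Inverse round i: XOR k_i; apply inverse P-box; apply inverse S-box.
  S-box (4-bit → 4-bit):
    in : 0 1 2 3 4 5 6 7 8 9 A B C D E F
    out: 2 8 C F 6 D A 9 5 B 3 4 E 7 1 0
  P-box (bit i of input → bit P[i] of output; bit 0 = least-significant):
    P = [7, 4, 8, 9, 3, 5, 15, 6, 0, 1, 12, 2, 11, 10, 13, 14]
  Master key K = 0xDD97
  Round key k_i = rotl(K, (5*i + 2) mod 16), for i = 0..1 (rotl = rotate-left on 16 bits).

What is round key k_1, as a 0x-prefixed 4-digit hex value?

0xCBEE

K = 0xDD97
k_0 = rotl(K, (5*0+2) mod 16) = rotl(K, 2) = 0x765F
k_1 = rotl(K, (5*1+2) mod 16) = rotl(K, 7) = 0xCBEE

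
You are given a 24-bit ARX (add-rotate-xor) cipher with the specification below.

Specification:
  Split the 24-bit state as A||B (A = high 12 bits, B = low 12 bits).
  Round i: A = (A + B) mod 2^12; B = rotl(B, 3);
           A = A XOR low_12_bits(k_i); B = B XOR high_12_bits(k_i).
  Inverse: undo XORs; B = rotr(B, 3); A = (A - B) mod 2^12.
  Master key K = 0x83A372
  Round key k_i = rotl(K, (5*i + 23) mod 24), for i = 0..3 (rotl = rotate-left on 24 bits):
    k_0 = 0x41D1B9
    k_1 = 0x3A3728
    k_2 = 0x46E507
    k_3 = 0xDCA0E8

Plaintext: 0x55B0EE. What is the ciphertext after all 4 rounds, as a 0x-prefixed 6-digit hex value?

s_0 = plaintext = 0x55B0EE
s_1 = Round(s_0, k_0) = 0x7F036D
s_2 = Round(s_1, k_1) = 0xC758CA
s_3 = Round(s_2, k_2) = 0x03823A
s_4 = Round(s_3, k_3) = 0x29AC1B

0x29AC1B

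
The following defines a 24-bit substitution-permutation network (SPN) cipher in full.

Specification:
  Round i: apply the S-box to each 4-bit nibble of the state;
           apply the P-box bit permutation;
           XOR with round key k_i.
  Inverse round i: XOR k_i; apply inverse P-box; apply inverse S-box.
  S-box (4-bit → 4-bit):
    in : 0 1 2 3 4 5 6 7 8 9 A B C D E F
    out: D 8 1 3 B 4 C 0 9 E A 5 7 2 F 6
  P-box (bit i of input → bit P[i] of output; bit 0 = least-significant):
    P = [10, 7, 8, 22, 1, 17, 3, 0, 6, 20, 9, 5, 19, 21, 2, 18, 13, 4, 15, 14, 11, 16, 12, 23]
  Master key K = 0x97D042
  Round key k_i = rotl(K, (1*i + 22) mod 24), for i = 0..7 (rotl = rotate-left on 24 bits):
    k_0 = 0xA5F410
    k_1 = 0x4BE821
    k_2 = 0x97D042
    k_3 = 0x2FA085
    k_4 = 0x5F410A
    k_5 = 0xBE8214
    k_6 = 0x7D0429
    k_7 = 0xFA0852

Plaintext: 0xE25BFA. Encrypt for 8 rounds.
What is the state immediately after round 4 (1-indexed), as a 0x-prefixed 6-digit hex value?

0xF004D6

s_0 = plaintext = 0xE25BFA
s_1 = Round(s_0, k_0) = 0x66CEDC
s_2 = Round(s_1, k_1) = 0xF13FC5
s_3 = Round(s_2, k_2) = 0xAC8348
s_4 = Round(s_3, k_3) = 0xF004D6
s_5 = Round(s_4, k_4) = 0x00B06E
s_6 = Round(s_5, k_5) = 0x767DF9
s_7 = Round(s_6, k_6) = 0x2FC5A1
s_8 = Round(s_7, k_7) = 0x908247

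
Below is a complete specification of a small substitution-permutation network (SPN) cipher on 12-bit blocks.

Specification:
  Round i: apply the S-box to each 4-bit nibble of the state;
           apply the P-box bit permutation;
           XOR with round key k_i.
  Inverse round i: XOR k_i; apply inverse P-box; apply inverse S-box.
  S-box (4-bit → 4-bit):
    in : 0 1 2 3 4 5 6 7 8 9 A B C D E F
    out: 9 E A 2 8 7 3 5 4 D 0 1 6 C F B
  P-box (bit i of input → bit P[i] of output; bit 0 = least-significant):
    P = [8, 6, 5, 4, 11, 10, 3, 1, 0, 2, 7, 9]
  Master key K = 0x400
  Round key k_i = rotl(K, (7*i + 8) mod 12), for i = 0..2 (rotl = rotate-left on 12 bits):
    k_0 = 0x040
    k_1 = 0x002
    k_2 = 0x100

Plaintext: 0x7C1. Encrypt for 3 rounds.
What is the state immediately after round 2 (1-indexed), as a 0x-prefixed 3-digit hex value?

s_0 = plaintext = 0x7C1
s_1 = Round(s_0, k_0) = 0x4B9
s_2 = Round(s_1, k_1) = 0xB32
s_3 = Round(s_2, k_2) = 0x551

0xB32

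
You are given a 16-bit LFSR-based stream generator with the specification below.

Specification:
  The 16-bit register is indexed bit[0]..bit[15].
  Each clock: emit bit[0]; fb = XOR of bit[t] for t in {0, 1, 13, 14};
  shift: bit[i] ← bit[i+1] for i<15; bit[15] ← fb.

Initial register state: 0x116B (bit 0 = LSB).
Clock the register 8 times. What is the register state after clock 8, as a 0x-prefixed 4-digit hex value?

reg_0 = 0x116B
clock 1: out=1, reg = 0x08B5
clock 2: out=1, reg = 0x845A
clock 3: out=0, reg = 0xC22D
clock 4: out=1, reg = 0x6116
clock 5: out=0, reg = 0xB08B
clock 6: out=1, reg = 0xD845
clock 7: out=1, reg = 0x6C22
clock 8: out=0, reg = 0xB611

0xB611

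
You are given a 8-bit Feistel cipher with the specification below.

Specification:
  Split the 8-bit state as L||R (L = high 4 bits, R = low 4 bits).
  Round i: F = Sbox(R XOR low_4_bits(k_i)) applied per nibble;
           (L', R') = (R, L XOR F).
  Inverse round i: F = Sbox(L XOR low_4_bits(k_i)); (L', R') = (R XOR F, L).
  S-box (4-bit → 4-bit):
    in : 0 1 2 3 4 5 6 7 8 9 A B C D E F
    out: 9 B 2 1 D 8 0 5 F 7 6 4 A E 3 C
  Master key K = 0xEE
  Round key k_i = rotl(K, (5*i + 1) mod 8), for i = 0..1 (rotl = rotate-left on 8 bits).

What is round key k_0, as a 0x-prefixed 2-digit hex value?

K = 0xEE
k_0 = rotl(K, (5*0+1) mod 8) = rotl(K, 1) = 0xDD

0xDD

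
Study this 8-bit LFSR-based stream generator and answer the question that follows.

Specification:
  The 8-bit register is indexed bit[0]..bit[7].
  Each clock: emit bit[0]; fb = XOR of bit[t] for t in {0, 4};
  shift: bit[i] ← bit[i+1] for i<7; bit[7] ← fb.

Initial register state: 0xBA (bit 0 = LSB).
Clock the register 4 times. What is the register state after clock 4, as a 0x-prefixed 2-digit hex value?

0x1B

reg_0 = 0xBA
clock 1: out=0, reg = 0xDD
clock 2: out=1, reg = 0x6E
clock 3: out=0, reg = 0x37
clock 4: out=1, reg = 0x1B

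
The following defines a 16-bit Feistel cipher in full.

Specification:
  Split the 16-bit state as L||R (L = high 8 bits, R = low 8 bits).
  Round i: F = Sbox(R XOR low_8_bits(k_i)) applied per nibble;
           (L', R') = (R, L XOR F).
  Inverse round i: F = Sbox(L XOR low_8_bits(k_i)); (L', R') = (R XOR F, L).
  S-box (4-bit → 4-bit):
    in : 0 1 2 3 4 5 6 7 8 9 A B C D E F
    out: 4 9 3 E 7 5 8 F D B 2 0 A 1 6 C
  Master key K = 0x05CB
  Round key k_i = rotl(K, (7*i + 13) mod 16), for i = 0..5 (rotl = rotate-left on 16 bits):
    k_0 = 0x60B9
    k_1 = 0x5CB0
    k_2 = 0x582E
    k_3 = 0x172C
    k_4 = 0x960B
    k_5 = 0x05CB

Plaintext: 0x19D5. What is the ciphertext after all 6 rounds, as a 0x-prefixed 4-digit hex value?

0xC53F

s_0 = plaintext = 0x19D5
s_1 = Round(s_0, k_0) = 0xD593
s_2 = Round(s_1, k_1) = 0x93EB
s_3 = Round(s_2, k_2) = 0xEB36
s_4 = Round(s_3, k_3) = 0x3679
s_5 = Round(s_4, k_4) = 0x79C5
s_6 = Round(s_5, k_5) = 0xC53F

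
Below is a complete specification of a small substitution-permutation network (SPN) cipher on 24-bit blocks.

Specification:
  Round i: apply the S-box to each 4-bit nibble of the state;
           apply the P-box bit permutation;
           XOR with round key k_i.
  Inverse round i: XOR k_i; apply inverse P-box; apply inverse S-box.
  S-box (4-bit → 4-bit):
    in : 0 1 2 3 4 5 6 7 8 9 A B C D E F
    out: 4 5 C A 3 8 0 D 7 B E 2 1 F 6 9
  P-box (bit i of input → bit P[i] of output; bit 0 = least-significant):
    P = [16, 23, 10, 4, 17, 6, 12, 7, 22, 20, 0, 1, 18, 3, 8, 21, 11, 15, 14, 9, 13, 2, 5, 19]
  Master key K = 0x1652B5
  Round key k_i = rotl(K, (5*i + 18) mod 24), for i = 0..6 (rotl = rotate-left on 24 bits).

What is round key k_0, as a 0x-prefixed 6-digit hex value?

K = 0x1652B5
k_0 = rotl(K, (5*0+18) mod 24) = rotl(K, 18) = 0xD4594A

0xD4594A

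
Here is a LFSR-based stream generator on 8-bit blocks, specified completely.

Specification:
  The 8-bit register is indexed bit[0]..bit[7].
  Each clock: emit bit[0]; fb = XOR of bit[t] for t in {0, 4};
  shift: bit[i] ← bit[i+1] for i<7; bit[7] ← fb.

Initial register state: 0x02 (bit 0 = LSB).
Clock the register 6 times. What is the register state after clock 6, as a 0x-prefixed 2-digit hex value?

0x88

reg_0 = 0x02
clock 1: out=0, reg = 0x01
clock 2: out=1, reg = 0x80
clock 3: out=0, reg = 0x40
clock 4: out=0, reg = 0x20
clock 5: out=0, reg = 0x10
clock 6: out=0, reg = 0x88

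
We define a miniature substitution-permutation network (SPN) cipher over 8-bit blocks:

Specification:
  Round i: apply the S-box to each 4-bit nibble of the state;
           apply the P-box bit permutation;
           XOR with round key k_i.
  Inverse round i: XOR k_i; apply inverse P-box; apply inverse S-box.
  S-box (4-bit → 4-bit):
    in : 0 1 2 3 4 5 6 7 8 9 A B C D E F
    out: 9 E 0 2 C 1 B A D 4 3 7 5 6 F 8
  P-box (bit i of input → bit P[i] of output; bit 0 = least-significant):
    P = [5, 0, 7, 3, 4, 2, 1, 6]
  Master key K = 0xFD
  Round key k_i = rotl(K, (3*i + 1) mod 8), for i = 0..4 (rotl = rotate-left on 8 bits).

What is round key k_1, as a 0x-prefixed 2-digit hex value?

K = 0xFD
k_0 = rotl(K, (3*0+1) mod 8) = rotl(K, 1) = 0xFB
k_1 = rotl(K, (3*1+1) mod 8) = rotl(K, 4) = 0xDF

0xDF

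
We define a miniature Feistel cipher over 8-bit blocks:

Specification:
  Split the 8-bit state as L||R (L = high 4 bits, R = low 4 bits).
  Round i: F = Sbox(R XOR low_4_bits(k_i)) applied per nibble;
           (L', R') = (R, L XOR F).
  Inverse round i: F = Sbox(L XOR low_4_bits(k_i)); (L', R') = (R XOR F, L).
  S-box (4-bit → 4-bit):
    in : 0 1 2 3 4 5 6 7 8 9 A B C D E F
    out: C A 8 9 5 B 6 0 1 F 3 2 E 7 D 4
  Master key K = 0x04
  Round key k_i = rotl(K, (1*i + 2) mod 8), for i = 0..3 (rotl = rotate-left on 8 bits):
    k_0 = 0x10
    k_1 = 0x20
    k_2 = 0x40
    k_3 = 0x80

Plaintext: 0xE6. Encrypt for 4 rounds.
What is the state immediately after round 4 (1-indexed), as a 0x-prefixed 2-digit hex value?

s_0 = plaintext = 0xE6
s_1 = Round(s_0, k_0) = 0x68
s_2 = Round(s_1, k_1) = 0x87
s_3 = Round(s_2, k_2) = 0x78
s_4 = Round(s_3, k_3) = 0x86

0x86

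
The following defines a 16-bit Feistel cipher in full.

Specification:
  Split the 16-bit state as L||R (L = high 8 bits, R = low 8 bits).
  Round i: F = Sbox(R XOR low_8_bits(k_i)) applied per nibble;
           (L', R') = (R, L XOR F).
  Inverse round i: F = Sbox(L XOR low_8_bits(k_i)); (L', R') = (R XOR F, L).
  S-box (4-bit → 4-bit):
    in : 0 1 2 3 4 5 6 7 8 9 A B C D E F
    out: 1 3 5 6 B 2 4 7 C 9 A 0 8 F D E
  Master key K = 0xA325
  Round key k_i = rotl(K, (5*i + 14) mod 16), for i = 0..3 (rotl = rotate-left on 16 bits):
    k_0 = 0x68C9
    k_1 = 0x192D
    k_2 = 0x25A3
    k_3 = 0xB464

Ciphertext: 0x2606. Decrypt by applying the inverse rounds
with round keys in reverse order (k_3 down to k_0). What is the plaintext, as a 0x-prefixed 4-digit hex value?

0x26D9

s_0 = ciphertext = 0x2606
s_1 = InvRound(s_0, k_3) = 0xB326
s_2 = InvRound(s_1, k_2) = 0x17B3
s_3 = InvRound(s_2, k_1) = 0xD917
s_4 = InvRound(s_3, k_0) = 0x26D9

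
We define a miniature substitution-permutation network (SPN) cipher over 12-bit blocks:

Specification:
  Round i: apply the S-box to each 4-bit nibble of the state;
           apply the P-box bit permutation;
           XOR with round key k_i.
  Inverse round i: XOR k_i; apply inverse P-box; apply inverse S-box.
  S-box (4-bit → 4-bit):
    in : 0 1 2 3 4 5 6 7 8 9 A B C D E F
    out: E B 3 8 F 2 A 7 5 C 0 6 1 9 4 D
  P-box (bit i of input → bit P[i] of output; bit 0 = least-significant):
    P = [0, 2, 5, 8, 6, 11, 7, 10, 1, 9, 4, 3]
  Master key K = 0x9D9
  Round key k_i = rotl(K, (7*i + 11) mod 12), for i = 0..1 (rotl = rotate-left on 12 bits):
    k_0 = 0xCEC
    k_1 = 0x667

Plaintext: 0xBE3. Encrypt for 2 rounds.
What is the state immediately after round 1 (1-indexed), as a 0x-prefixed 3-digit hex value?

0xF7C

s_0 = plaintext = 0xBE3
s_1 = Round(s_0, k_0) = 0xF7C
s_2 = Round(s_1, k_1) = 0xEBC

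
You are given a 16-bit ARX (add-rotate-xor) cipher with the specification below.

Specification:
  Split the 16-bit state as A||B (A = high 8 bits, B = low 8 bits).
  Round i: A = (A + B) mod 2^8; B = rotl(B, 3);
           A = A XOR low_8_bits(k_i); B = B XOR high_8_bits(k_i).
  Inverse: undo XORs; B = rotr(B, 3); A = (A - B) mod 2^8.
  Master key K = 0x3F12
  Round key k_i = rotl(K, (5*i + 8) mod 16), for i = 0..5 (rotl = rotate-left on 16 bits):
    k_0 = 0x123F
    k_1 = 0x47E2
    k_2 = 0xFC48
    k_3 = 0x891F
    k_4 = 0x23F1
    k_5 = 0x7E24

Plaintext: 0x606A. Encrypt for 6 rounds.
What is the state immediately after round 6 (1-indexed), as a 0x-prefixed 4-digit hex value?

s_0 = plaintext = 0x606A
s_1 = Round(s_0, k_0) = 0xF541
s_2 = Round(s_1, k_1) = 0xD44D
s_3 = Round(s_2, k_2) = 0x6996
s_4 = Round(s_3, k_3) = 0xE03D
s_5 = Round(s_4, k_4) = 0xECCA
s_6 = Round(s_5, k_5) = 0x9228

0x9228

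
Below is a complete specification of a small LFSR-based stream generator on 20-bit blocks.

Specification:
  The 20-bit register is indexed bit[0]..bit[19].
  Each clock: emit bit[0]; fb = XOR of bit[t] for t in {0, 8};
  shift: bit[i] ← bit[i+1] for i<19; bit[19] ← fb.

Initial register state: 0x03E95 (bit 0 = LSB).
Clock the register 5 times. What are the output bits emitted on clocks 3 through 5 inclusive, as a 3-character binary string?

101

reg_0 = 0x03E95
clock 1: out=1, reg = 0x81F4A
clock 2: out=0, reg = 0xC0FA5
clock 3: out=1, reg = 0x607D2
clock 4: out=0, reg = 0xB03E9
clock 5: out=1, reg = 0x581F4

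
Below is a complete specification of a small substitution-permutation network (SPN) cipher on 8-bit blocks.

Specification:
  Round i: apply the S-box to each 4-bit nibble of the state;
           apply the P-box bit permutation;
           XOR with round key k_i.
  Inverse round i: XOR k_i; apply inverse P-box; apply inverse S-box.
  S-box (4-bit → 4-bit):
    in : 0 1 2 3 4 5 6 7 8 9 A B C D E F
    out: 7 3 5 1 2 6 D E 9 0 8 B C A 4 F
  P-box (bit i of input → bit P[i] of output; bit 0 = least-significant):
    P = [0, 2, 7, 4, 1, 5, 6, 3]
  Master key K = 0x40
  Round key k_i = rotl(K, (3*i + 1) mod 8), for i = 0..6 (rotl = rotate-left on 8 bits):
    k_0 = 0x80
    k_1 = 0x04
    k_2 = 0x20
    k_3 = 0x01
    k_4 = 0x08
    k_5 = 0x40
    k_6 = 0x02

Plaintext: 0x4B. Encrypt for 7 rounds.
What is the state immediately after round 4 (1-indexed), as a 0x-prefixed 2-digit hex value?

0x12

s_0 = plaintext = 0x4B
s_1 = Round(s_0, k_0) = 0xB5
s_2 = Round(s_1, k_1) = 0xAA
s_3 = Round(s_2, k_2) = 0x38
s_4 = Round(s_3, k_3) = 0x12
s_5 = Round(s_4, k_4) = 0xAB
s_6 = Round(s_5, k_5) = 0x5D
s_7 = Round(s_6, k_6) = 0x76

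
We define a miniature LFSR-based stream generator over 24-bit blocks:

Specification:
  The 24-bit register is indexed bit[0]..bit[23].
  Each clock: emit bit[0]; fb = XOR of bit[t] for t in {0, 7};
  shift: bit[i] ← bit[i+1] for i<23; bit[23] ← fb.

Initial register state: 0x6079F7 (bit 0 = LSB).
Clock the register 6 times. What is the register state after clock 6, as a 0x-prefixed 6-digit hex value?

reg_0 = 0x6079F7
clock 1: out=1, reg = 0x303CFB
clock 2: out=1, reg = 0x181E7D
clock 3: out=1, reg = 0x8C0F3E
clock 4: out=0, reg = 0x46079F
clock 5: out=1, reg = 0x2303CF
clock 6: out=1, reg = 0x1181E7

0x1181E7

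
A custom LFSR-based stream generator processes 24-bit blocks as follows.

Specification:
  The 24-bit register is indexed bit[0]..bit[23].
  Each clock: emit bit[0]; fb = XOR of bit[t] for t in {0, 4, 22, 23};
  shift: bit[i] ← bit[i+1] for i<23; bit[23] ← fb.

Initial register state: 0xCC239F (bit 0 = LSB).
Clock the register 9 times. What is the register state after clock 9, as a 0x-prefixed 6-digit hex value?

0x466611

reg_0 = 0xCC239F
clock 1: out=1, reg = 0x6611CF
clock 2: out=1, reg = 0x3308E7
clock 3: out=1, reg = 0x998473
clock 4: out=1, reg = 0xCCC239
clock 5: out=1, reg = 0x66611C
clock 6: out=0, reg = 0x33308E
clock 7: out=0, reg = 0x199847
clock 8: out=1, reg = 0x8CCC23
clock 9: out=1, reg = 0x466611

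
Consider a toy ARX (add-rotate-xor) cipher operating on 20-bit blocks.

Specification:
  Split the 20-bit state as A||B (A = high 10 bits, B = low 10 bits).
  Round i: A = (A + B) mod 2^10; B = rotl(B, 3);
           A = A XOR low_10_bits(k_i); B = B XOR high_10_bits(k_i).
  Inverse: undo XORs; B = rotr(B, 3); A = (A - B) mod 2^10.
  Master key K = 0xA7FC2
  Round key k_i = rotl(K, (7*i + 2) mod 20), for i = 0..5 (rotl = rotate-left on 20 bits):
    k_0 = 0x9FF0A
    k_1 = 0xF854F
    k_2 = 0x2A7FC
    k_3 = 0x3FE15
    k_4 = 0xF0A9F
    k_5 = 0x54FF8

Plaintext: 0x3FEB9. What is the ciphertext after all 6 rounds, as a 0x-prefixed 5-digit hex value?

s_0 = plaintext = 0x3FEB9
s_1 = Round(s_0, k_0) = 0x2CBB2
s_2 = Round(s_1, k_1) = 0x4AE76
s_3 = Round(s_2, k_2) = 0x1771D
s_4 = Round(s_3, k_3) = 0x5BC11
s_5 = Round(s_4, k_4) = 0xC7F4A
s_6 = Round(s_5, k_5) = 0x64705

0x64705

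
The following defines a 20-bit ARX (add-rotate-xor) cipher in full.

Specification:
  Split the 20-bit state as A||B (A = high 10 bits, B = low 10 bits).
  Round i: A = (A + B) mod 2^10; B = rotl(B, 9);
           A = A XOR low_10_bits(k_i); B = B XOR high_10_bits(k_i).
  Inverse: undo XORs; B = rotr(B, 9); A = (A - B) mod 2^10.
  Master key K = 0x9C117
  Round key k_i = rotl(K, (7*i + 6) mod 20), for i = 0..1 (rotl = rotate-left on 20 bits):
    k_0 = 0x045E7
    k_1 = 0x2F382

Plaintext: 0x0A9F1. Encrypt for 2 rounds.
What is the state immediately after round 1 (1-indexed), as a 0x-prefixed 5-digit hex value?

0xFF2E9

s_0 = plaintext = 0x0A9F1
s_1 = Round(s_0, k_0) = 0xFF2E9
s_2 = Round(s_1, k_1) = 0x59FC8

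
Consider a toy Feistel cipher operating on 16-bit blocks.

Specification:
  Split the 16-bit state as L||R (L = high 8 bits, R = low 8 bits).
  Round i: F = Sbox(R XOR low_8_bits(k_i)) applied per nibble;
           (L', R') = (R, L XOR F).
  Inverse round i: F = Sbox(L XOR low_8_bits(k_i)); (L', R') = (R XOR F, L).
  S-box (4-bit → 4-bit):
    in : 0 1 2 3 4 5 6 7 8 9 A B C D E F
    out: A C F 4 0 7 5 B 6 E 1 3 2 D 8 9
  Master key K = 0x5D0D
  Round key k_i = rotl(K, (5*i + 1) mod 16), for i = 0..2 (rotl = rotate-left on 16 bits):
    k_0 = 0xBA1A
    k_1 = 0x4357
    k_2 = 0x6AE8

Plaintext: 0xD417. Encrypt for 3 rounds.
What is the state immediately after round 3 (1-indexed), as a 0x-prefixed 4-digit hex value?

s_0 = plaintext = 0xD417
s_1 = Round(s_0, k_0) = 0x1779
s_2 = Round(s_1, k_1) = 0x79EF
s_3 = Round(s_2, k_2) = 0xEFD2

0xEFD2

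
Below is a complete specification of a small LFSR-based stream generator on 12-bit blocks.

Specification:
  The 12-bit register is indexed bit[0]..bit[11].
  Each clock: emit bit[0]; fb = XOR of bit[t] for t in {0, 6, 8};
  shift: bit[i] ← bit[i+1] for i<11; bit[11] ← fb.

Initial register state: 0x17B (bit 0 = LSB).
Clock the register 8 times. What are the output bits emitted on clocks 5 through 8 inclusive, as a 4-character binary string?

1110

reg_0 = 0x17B
clock 1: out=1, reg = 0x8BD
clock 2: out=1, reg = 0xC5E
clock 3: out=0, reg = 0xE2F
clock 4: out=1, reg = 0xF17
clock 5: out=1, reg = 0x78B
clock 6: out=1, reg = 0x3C5
clock 7: out=1, reg = 0x9E2
clock 8: out=0, reg = 0x4F1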